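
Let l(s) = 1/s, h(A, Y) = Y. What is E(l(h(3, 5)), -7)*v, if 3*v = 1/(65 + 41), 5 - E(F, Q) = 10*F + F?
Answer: 7/795 ≈ 0.0088050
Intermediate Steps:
l(s) = 1/s
E(F, Q) = 5 - 11*F (E(F, Q) = 5 - (10*F + F) = 5 - 11*F)
v = 1/318 (v = 1/(3*(65 + 41)) = (⅓)/106 = (⅓)*(1/106) = 1/318 ≈ 0.0031447)
E(l(h(3, 5)), -7)*v = (5 - 11/5)*(1/318) = (14/5)*(1/318) = 7/795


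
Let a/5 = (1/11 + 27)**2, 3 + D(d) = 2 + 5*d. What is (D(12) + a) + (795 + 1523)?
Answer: 731637/121 ≈ 6046.6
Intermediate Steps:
D(d) = -1 + 5*d (D(d) = -3 + (2 + 5*d) = -1 + 5*d)
a = 444020/121 (a = 5*(1/11 + 27)**2 = 5*(298/11)**2 = 5*(88804/121) = 444020/121 ≈ 3669.6)
(D(12) + a) + (795 + 1523) = ((-1 + 5*12) + 444020/121) + (795 + 1523) = ((-1 + 60) + 444020/121) + 2318 = (59 + 444020/121) + 2318 = 451159/121 + 2318 = 731637/121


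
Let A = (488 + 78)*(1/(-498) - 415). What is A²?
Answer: 3420833627579449/62001 ≈ 5.5174e+10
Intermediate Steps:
A = -58487893/249 (A = 566*(-1/498 - 415) = 566*(-206671/498) = -58487893/249 ≈ -2.3489e+5)
A² = (-58487893/249)² = 3420833627579449/62001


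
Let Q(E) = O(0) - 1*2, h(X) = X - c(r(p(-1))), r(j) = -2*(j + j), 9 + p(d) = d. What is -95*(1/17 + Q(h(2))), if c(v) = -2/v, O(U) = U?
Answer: 3135/17 ≈ 184.41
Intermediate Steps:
p(d) = -9 + d
r(j) = -4*j
h(X) = 1/20 + X (h(X) = X - (-2)/((-4*(-9 - 1))) = X - (-2)/((-4*(-10))) = X - (-2)/40 = X - 1*(-1/20) = X + 1/20 = 1/20 + X)
Q(E) = -2 (Q(E) = 0 - 1*2 = 0 - 2 = -2)
-95*(1/17 + Q(h(2))) = -95*(1/17 - 2) = -95*(-33/17) = 3135/17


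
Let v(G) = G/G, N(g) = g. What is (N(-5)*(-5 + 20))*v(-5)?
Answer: -75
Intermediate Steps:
v(G) = 1
(N(-5)*(-5 + 20))*v(-5) = -5*(-5 + 20)*1 = -5*15*1 = -75*1 = -75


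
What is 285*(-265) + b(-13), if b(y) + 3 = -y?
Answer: -75515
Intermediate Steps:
b(y) = -3 - y
285*(-265) + b(-13) = 285*(-265) + (-3 - 1*(-13)) = -75525 + (-3 + 13) = -75525 + 10 = -75515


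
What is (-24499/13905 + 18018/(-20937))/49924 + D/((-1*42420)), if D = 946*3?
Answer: -4680362425019/69903174674340 ≈ -0.066955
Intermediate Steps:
D = 2838
(-24499/13905 + 18018/(-20937))/49924 + D/((-1*42420)) = (-24499/13905 + 18018/(-20937))/49924 + 2838/((-1*42420)) = (-24499*1/13905 + 18018*(-1/20937))*(1/49924) + 2838/(-42420) = (-24499/13905 - 858/997)*(1/49924) + 2838*(-1/42420) = -36355993/13863285*1/49924 - 473/7070 = -36355993/692110640340 - 473/7070 = -4680362425019/69903174674340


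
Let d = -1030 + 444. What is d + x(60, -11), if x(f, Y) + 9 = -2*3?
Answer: -601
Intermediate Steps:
d = -586
x(f, Y) = -15 (x(f, Y) = -9 - 2*3 = -9 - 6 = -15)
d + x(60, -11) = -586 - 15 = -601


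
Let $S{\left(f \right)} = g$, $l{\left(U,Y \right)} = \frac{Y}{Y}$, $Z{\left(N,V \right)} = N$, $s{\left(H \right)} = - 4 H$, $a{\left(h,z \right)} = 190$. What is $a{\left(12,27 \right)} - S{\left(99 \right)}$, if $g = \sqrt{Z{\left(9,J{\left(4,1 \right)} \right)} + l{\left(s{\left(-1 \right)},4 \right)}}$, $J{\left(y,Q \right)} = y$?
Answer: $190 - \sqrt{10} \approx 186.84$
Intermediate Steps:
$l{\left(U,Y \right)} = 1$
$g = \sqrt{10}$ ($g = \sqrt{9 + 1} = \sqrt{10} \approx 3.1623$)
$S{\left(f \right)} = \sqrt{10}$
$a{\left(12,27 \right)} - S{\left(99 \right)} = 190 - \sqrt{10}$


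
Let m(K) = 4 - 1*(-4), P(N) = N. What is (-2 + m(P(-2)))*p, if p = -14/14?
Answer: -6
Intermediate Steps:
m(K) = 8 (m(K) = 4 + 4 = 8)
p = -1 (p = -14*1/14 = -1)
(-2 + m(P(-2)))*p = (-2 + 8)*(-1) = 6*(-1) = -6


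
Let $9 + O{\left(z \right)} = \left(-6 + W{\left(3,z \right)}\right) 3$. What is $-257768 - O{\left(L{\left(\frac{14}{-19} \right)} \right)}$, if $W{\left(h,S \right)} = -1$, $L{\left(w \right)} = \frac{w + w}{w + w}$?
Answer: $-257738$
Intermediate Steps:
$L{\left(w \right)} = 1$ ($L{\left(w \right)} = \frac{2 w}{2 w} = 2 w \frac{1}{2 w} = 1$)
$O{\left(z \right)} = -30$ ($O{\left(z \right)} = -9 + \left(-6 - 1\right) 3 = -9 - 21 = -30$)
$-257768 - O{\left(L{\left(\frac{14}{-19} \right)} \right)} = -257768 - -30 = -257768 + 30 = -257738$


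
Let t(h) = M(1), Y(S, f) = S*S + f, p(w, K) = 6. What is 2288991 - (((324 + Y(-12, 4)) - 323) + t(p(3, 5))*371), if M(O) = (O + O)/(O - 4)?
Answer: 6867268/3 ≈ 2.2891e+6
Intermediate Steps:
M(O) = 2*O/(-4 + O) (M(O) = (2*O)/(-4 + O) = 2*O/(-4 + O))
Y(S, f) = f + S**2 (Y(S, f) = S**2 + f = f + S**2)
t(h) = -2/3 (t(h) = 2*1/(-4 + 1) = 2*1/(-3) = 2*1*(-1/3) = -2/3)
2288991 - (((324 + Y(-12, 4)) - 323) + t(p(3, 5))*371) = 2288991 - (((324 + (4 + (-12)**2)) - 323) - 2/3*371) = 2288991 - (((324 + (4 + 144)) - 323) - 742/3) = 2288991 - (((324 + 148) - 323) - 742/3) = 2288991 - ((472 - 323) - 742/3) = 2288991 - (149 - 742/3) = 2288991 - 1*(-295/3) = 2288991 + 295/3 = 6867268/3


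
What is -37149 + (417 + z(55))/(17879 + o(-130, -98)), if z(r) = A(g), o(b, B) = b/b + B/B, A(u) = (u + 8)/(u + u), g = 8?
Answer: -664260851/17881 ≈ -37149.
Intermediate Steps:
A(u) = (8 + u)/(2*u) (A(u) = (8 + u)/((2*u)) = (8 + u)*(1/(2*u)) = (8 + u)/(2*u))
o(b, B) = 2 (o(b, B) = 1 + 1 = 2)
z(r) = 1 (z(r) = (½)*(8 + 8)/8 = (½)*(⅛)*16 = 1)
-37149 + (417 + z(55))/(17879 + o(-130, -98)) = -37149 + (417 + 1)/(17879 + 2) = -37149 + 418/17881 = -664260851/17881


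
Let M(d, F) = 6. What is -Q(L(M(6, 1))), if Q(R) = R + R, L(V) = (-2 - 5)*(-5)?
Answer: -70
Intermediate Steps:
L(V) = 35 (L(V) = -7*(-5) = 35)
Q(R) = 2*R
-Q(L(M(6, 1))) = -2*35 = -1*70 = -70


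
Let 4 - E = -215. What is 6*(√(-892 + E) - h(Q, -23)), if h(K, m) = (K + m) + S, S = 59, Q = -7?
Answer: -174 + 6*I*√673 ≈ -174.0 + 155.65*I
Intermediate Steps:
E = 219 (E = 4 - 1*(-215) = 4 + 215 = 219)
h(K, m) = 59 + K + m (h(K, m) = (K + m) + 59 = 59 + K + m)
6*(√(-892 + E) - h(Q, -23)) = 6*(√(-892 + 219) - (59 - 7 - 23)) = 6*(√(-673) - 1*29) = 6*(I*√673 - 29) = 6*(-29 + I*√673) = -174 + 6*I*√673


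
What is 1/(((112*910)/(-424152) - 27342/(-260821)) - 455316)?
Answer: -13828468599/6296324881836326 ≈ -2.1963e-6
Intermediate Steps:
1/(((112*910)/(-424152) - 27342/(-260821)) - 455316) = 1/((101920*(-1/424152) - 27342*(-1/260821)) - 455316) = 1/((-12740/53019 + 27342/260821) - 455316) = 1/(-1873214042/13828468599 - 455316) = 1/(-6296324881836326/13828468599) = -13828468599/6296324881836326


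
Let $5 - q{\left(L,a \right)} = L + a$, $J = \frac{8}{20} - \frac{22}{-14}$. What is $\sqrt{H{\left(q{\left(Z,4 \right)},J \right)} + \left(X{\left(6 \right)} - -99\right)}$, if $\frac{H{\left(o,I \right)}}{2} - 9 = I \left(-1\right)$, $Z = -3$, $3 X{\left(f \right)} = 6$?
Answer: $\frac{\sqrt{140945}}{35} \approx 10.726$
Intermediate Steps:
$X{\left(f \right)} = 2$ ($X{\left(f \right)} = \frac{1}{3} \cdot 6 = 2$)
$J = \frac{69}{35}$ ($J = 8 \cdot \frac{1}{20} - - \frac{11}{7} = \frac{2}{5} + \frac{11}{7} = \frac{69}{35} \approx 1.9714$)
$q{\left(L,a \right)} = 5 - L - a$ ($q{\left(L,a \right)} = 5 - \left(L + a\right) = 5 - L - a$)
$H{\left(o,I \right)} = 18 - 2 I$ ($H{\left(o,I \right)} = 18 + 2 I \left(-1\right) = 18 + 2 \left(- I\right) = 18 - 2 I$)
$\sqrt{H{\left(q{\left(Z,4 \right)},J \right)} + \left(X{\left(6 \right)} - -99\right)} = \sqrt{\left(18 - \frac{138}{35}\right) + \left(2 - -99\right)} = \sqrt{\left(18 - \frac{138}{35}\right) + \left(2 + 99\right)} = \sqrt{\frac{492}{35} + 101} = \sqrt{\frac{4027}{35}} = \frac{\sqrt{140945}}{35}$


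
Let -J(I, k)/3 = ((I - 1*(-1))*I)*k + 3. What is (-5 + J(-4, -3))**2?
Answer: 8836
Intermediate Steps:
J(I, k) = -9 - 3*I*k*(1 + I) (J(I, k) = -3*(((I - 1*(-1))*I)*k + 3) = -3*(((I + 1)*I)*k + 3) = -3*(((1 + I)*I)*k + 3) = -3*((I*(1 + I))*k + 3) = -3*(I*k*(1 + I) + 3) = -3*(3 + I*k*(1 + I)) = -9 - 3*I*k*(1 + I))
(-5 + J(-4, -3))**2 = (-5 + (-9 - 3*(-4)*(-3) - 3*(-3)*(-4)**2))**2 = (-5 + (-9 - 36 - 3*(-3)*16))**2 = (-5 + (-9 - 36 + 144))**2 = (-5 + 99)**2 = 94**2 = 8836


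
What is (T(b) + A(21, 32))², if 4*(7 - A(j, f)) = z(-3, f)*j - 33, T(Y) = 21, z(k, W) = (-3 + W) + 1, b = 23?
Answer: 235225/16 ≈ 14702.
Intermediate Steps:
z(k, W) = -2 + W
A(j, f) = 61/4 - j*(-2 + f)/4 (A(j, f) = 7 - ((-2 + f)*j - 33)/4 = 7 - (j*(-2 + f) - 33)/4 = 7 - (-33 + j*(-2 + f))/4 = 7 + (33/4 - j*(-2 + f)/4) = 61/4 - j*(-2 + f)/4)
(T(b) + A(21, 32))² = (21 + (61/4 - ¼*21*(-2 + 32)))² = (21 + (61/4 - ¼*21*30))² = (21 + (61/4 - 315/2))² = (21 - 569/4)² = (-485/4)² = 235225/16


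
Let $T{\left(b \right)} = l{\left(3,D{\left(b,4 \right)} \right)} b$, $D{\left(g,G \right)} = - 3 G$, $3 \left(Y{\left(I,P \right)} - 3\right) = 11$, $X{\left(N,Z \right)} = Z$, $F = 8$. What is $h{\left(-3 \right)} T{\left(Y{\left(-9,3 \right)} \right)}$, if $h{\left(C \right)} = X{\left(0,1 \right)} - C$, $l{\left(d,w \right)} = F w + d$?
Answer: $-2480$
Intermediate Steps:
$Y{\left(I,P \right)} = \frac{20}{3}$ ($Y{\left(I,P \right)} = 3 + \frac{1}{3} \cdot 11 = 3 + \frac{11}{3} = \frac{20}{3}$)
$l{\left(d,w \right)} = d + 8 w$ ($l{\left(d,w \right)} = 8 w + d = d + 8 w$)
$h{\left(C \right)} = 1 - C$
$T{\left(b \right)} = - 93 b$ ($T{\left(b \right)} = \left(3 + 8 \left(\left(-3\right) 4\right)\right) b = \left(3 + 8 \left(-12\right)\right) b = \left(3 - 96\right) b = - 93 b$)
$h{\left(-3 \right)} T{\left(Y{\left(-9,3 \right)} \right)} = \left(1 - -3\right) \left(\left(-93\right) \frac{20}{3}\right) = \left(1 + 3\right) \left(-620\right) = 4 \left(-620\right) = -2480$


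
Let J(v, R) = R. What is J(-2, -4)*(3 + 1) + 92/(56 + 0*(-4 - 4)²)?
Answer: -201/14 ≈ -14.357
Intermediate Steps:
J(-2, -4)*(3 + 1) + 92/(56 + 0*(-4 - 4)²) = -4*(3 + 1) + 92/(56 + 0*(-4 - 4)²) = -4*4 + 92/(56 + 0*(-8)²) = -16 + 92/(56 + 0*64) = -16 + 92/(56 + 0) = -16 + 92/56 = -16 + (1/56)*92 = -16 + 23/14 = -201/14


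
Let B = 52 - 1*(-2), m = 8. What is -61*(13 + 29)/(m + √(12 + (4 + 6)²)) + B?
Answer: 481 - 427*√7/2 ≈ -83.868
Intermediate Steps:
B = 54 (B = 52 + 2 = 54)
-61*(13 + 29)/(m + √(12 + (4 + 6)²)) + B = -61*(13 + 29)/(8 + √(12 + (4 + 6)²)) + 54 = -2562/(8 + √(12 + 10²)) + 54 = -2562/(8 + √(12 + 100)) + 54 = -2562/(8 + √112) + 54 = -2562/(8 + 4*√7) + 54 = 54 - 2562/(8 + 4*√7)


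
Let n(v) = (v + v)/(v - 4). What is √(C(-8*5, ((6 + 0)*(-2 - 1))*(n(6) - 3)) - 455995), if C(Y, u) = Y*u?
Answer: I*√453835 ≈ 673.67*I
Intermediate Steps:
n(v) = 2*v/(-4 + v) (n(v) = (2*v)/(-4 + v) = 2*v/(-4 + v))
√(C(-8*5, ((6 + 0)*(-2 - 1))*(n(6) - 3)) - 455995) = √((-8*5)*(((6 + 0)*(-2 - 1))*(2*6/(-4 + 6) - 3)) - 455995) = √(-40*6*(-3)*(2*6/2 - 3) - 455995) = √(-(-720)*(2*6*(½) - 3) - 455995) = √(-(-720)*(6 - 3) - 455995) = √(-(-720)*3 - 455995) = √(-40*(-54) - 455995) = √(2160 - 455995) = √(-453835) = I*√453835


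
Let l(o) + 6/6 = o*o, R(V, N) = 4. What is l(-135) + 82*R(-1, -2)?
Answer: 18552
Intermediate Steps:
l(o) = -1 + o**2 (l(o) = -1 + o*o = -1 + o**2)
l(-135) + 82*R(-1, -2) = (-1 + (-135)**2) + 82*4 = (-1 + 18225) + 328 = 18224 + 328 = 18552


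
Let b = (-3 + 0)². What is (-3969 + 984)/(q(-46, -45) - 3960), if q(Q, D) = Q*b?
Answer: 995/1458 ≈ 0.68244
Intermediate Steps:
b = 9 (b = (-3)² = 9)
q(Q, D) = 9*Q (q(Q, D) = Q*9 = 9*Q)
(-3969 + 984)/(q(-46, -45) - 3960) = (-3969 + 984)/(9*(-46) - 3960) = -2985/(-414 - 3960) = -2985/(-4374) = -2985*(-1/4374) = 995/1458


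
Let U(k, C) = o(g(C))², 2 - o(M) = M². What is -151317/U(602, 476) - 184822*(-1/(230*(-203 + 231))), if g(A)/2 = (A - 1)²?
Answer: 478963636520697228801641113/16689170224287639750001610 ≈ 28.699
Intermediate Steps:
g(A) = 2*(-1 + A)² (g(A) = 2*(A - 1)² = 2*(-1 + A)²)
o(M) = 2 - M²
U(k, C) = (2 - 4*(-1 + C)⁴)² (U(k, C) = (2 - (2*(-1 + C)²)²)² = (2 - 4*(-1 + C)⁴)²)
-151317/U(602, 476) - 184822*(-1/(230*(-203 + 231))) = -151317*1/(4*(-1 + 2*(-1 + 476)⁴)²) - 184822*(-1/(230*(-203 + 231))) = -151317*1/(4*(-1 + 2*475⁴)²) - 184822/((-230*28)) = -151317*1/(4*(-1 + 2*50906640625)²) - 184822/(-6440) = -151317*1/(4*(-1 + 101813281250)²) - 184822*(-1/6440) = -151317/(4*101813281249²) + 92411/3220 = -151317/(4*10365944238687975000001) + 92411/3220 = -151317/41463776954751900000004 + 92411/3220 = 478963636520697228801641113/16689170224287639750001610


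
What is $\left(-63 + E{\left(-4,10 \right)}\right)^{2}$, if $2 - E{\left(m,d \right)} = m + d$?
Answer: $4489$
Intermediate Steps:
$E{\left(m,d \right)} = 2 - d - m$ ($E{\left(m,d \right)} = 2 - \left(m + d\right) = 2 - \left(d + m\right) = 2 - d - m$)
$\left(-63 + E{\left(-4,10 \right)}\right)^{2} = \left(-63 - 4\right)^{2} = \left(-67\right)^{2} = 4489$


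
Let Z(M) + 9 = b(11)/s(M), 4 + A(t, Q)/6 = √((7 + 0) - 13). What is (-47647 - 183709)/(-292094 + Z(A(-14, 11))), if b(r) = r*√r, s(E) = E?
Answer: 1388136*(4 - I*√6)/(7010472 + 11*√11 - 1752618*I*√6) ≈ 0.79203 - 1.8356e-6*I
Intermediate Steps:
b(r) = r^(3/2)
A(t, Q) = -24 + 6*I*√6 (A(t, Q) = -24 + 6*√((7 + 0) - 13) = -24 + 6*√(7 - 13) = -24 + 6*√(-6) = -24 + 6*(I*√6) = -24 + 6*I*√6)
Z(M) = -9 + 11*√11/M (Z(M) = -9 + 11^(3/2)/M = -9 + (11*√11)/M = -9 + 11*√11/M)
(-47647 - 183709)/(-292094 + Z(A(-14, 11))) = (-47647 - 183709)/(-292094 + (-9 + 11*√11/(-24 + 6*I*√6))) = -231356/(-292103 + 11*√11/(-24 + 6*I*√6))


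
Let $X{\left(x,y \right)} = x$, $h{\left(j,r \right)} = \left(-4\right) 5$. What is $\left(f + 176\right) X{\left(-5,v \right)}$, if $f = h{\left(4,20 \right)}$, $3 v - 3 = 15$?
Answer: $-780$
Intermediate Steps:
$h{\left(j,r \right)} = -20$
$v = 6$ ($v = 1 + \frac{1}{3} \cdot 15 = 1 + 5 = 6$)
$f = -20$
$\left(f + 176\right) X{\left(-5,v \right)} = \left(-20 + 176\right) \left(-5\right) = 156 \left(-5\right) = -780$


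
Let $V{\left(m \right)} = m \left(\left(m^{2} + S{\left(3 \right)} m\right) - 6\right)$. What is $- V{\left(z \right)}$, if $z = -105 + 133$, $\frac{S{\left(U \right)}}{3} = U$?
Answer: $-28840$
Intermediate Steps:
$S{\left(U \right)} = 3 U$
$z = 28$
$V{\left(m \right)} = m \left(-6 + m^{2} + 9 m\right)$ ($V{\left(m \right)} = m \left(\left(m^{2} + 3 \cdot 3 m\right) - 6\right) = m \left(\left(m^{2} + 9 m\right) - 6\right) = m \left(-6 + m^{2} + 9 m\right)$)
$- V{\left(z \right)} = - 28 \left(-6 + 28^{2} + 9 \cdot 28\right) = - 28 \left(-6 + 784 + 252\right) = - 28 \cdot 1030 = \left(-1\right) 28840 = -28840$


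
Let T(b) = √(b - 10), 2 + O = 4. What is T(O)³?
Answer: -16*I*√2 ≈ -22.627*I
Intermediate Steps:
O = 2 (O = -2 + 4 = 2)
T(b) = √(-10 + b)
T(O)³ = (√(-10 + 2))³ = (√(-8))³ = (2*I*√2)³ = -16*I*√2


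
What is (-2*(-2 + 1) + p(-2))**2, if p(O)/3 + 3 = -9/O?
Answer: 169/4 ≈ 42.250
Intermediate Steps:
p(O) = -9 - 27/O (p(O) = -9 + 3*(-9/O) = -9 - 27/O)
(-2*(-2 + 1) + p(-2))**2 = (-2*(-2 + 1) + (-9 - 27/(-2)))**2 = (-2*(-1) + (-9 - 27*(-1/2)))**2 = (2 + (-9 + 27/2))**2 = (2 + 9/2)**2 = (13/2)**2 = 169/4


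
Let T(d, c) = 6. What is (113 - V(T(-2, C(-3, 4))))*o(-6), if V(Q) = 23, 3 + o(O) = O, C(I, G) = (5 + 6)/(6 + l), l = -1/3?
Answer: -810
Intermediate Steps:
l = -1/3 (l = -1*1/3 = -1/3 ≈ -0.33333)
C(I, G) = 33/17 (C(I, G) = (5 + 6)/(6 - 1/3) = 11/(17/3) = 11*(3/17) = 33/17)
o(O) = -3 + O
(113 - V(T(-2, C(-3, 4))))*o(-6) = (113 - 1*23)*(-3 - 6) = (113 - 23)*(-9) = 90*(-9) = -810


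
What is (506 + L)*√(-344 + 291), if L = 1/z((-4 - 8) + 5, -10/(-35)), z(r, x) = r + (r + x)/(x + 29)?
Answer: 749687*I*√53/1482 ≈ 3682.7*I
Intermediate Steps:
z(r, x) = r + (r + x)/(29 + x)
L = -205/1482 (L = 1/((-10/(-35) + 30*((-4 - 8) + 5) + ((-4 - 8) + 5)*(-10/(-35)))/(29 - 10/(-35))) = 1/((-10*(-1/35) + 30*(-12 + 5) + (-12 + 5)*(-10*(-1/35)))/(29 - 10*(-1/35))) = 1/((2/7 + 30*(-7) - 7*2/7)/(29 + 2/7)) = 1/((2/7 - 210 - 2)/(205/7)) = 1/((7/205)*(-1482/7)) = 1/(-1482/205) = -205/1482 ≈ -0.13833)
(506 + L)*√(-344 + 291) = (506 - 205/1482)*√(-344 + 291) = 749687*√(-53)/1482 = 749687*(I*√53)/1482 = 749687*I*√53/1482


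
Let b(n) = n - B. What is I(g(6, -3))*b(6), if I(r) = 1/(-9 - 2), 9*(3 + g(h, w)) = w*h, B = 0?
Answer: -6/11 ≈ -0.54545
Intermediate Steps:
g(h, w) = -3 + h*w/9 (g(h, w) = -3 + (w*h)/9 = -3 + (h*w)/9 = -3 + h*w/9)
I(r) = -1/11 (I(r) = 1/(-11) = -1/11)
b(n) = n (b(n) = n - 1*0 = n + 0 = n)
I(g(6, -3))*b(6) = -1/11*6 = -6/11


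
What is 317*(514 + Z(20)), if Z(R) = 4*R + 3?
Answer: 189249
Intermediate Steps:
Z(R) = 3 + 4*R
317*(514 + Z(20)) = 317*(514 + (3 + 4*20)) = 317*(514 + (3 + 80)) = 317*(514 + 83) = 317*597 = 189249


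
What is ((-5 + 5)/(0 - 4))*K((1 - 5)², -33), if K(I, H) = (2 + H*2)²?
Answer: 0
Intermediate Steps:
K(I, H) = (2 + 2*H)²
((-5 + 5)/(0 - 4))*K((1 - 5)², -33) = ((-5 + 5)/(0 - 4))*(4*(1 - 33)²) = (0/(-4))*(4*(-32)²) = (0*(-¼))*(4*1024) = 0*4096 = 0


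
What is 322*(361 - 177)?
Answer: 59248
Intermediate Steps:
322*(361 - 177) = 322*184 = 59248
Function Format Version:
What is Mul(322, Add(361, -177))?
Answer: 59248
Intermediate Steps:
Mul(322, Add(361, -177)) = Mul(322, 184) = 59248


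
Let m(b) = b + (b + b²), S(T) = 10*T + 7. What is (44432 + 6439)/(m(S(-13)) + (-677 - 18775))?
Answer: -16957/1523 ≈ -11.134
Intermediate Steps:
S(T) = 7 + 10*T
m(b) = b² + 2*b
(44432 + 6439)/(m(S(-13)) + (-677 - 18775)) = (44432 + 6439)/((7 + 10*(-13))*(2 + (7 + 10*(-13))) + (-677 - 18775)) = 50871/((7 - 130)*(2 + (7 - 130)) - 19452) = 50871/(-123*(2 - 123) - 19452) = 50871/(-123*(-121) - 19452) = 50871/(14883 - 19452) = 50871/(-4569) = 50871*(-1/4569) = -16957/1523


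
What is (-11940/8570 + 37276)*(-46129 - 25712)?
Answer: -2294913186258/857 ≈ -2.6778e+9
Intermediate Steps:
(-11940/8570 + 37276)*(-46129 - 25712) = (-11940*1/8570 + 37276)*(-71841) = (-1194/857 + 37276)*(-71841) = (31944338/857)*(-71841) = -2294913186258/857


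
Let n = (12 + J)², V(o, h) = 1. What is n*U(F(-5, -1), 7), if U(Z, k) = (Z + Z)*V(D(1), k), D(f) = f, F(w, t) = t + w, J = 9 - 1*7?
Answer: -2352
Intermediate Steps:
J = 2 (J = 9 - 7 = 2)
U(Z, k) = 2*Z (U(Z, k) = (Z + Z)*1 = (2*Z)*1 = 2*Z)
n = 196 (n = (12 + 2)² = 14² = 196)
n*U(F(-5, -1), 7) = 196*(2*(-1 - 5)) = 196*(2*(-6)) = 196*(-12) = -2352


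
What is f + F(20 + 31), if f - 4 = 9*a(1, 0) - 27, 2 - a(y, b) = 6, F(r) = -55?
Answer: -114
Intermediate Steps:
a(y, b) = -4 (a(y, b) = 2 - 1*6 = 2 - 6 = -4)
f = -59 (f = 4 + (9*(-4) - 27) = 4 + (-36 - 27) = 4 - 63 = -59)
f + F(20 + 31) = -59 - 55 = -114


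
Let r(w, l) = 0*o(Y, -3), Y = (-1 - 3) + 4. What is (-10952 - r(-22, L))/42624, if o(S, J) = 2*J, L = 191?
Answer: -37/144 ≈ -0.25694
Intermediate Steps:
Y = 0 (Y = -4 + 4 = 0)
r(w, l) = 0 (r(w, l) = 0*(2*(-3)) = 0*(-6) = 0)
(-10952 - r(-22, L))/42624 = (-10952 - 1*0)/42624 = (-10952 + 0)*(1/42624) = -10952*1/42624 = -37/144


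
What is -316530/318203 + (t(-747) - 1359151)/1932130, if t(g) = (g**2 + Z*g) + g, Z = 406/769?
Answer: -666620022310469/472788553477910 ≈ -1.4100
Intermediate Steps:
Z = 406/769 (Z = 406*(1/769) = 406/769 ≈ 0.52796)
t(g) = g**2 + 1175*g/769 (t(g) = (g**2 + 406*g/769) + g = g**2 + 1175*g/769)
-316530/318203 + (t(-747) - 1359151)/1932130 = -316530/318203 + ((1/769)*(-747)*(1175 + 769*(-747)) - 1359151)/1932130 = -316530*1/318203 + ((1/769)*(-747)*(1175 - 574443) - 1359151)*(1/1932130) = -316530/318203 + ((1/769)*(-747)*(-573268) - 1359151)*(1/1932130) = -316530/318203 + (428231196/769 - 1359151)*(1/1932130) = -316530/318203 - 616955923/769*1/1932130 = -316530/318203 - 616955923/1485807970 = -666620022310469/472788553477910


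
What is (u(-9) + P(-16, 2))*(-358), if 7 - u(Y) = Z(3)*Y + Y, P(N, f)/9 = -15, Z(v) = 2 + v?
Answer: 26492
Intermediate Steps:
P(N, f) = -135 (P(N, f) = 9*(-15) = -135)
u(Y) = 7 - 6*Y (u(Y) = 7 - ((2 + 3)*Y + Y) = 7 - (5*Y + Y) = 7 - 6*Y)
(u(-9) + P(-16, 2))*(-358) = ((7 - 6*(-9)) - 135)*(-358) = ((7 + 54) - 135)*(-358) = (61 - 135)*(-358) = -74*(-358) = 26492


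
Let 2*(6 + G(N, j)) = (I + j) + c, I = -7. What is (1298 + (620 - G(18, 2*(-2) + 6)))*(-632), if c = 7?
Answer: -1215336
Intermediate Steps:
G(N, j) = -6 + j/2 (G(N, j) = -6 + ((-7 + j) + 7)/2 = -6 + j/2)
(1298 + (620 - G(18, 2*(-2) + 6)))*(-632) = (1298 + (620 - (-6 + (2*(-2) + 6)/2)))*(-632) = (1298 + (620 - (-6 + (-4 + 6)/2)))*(-632) = (1298 + (620 - (-6 + (1/2)*2)))*(-632) = (1298 + (620 - (-6 + 1)))*(-632) = (1298 + (620 - 1*(-5)))*(-632) = (1298 + (620 + 5))*(-632) = (1298 + 625)*(-632) = 1923*(-632) = -1215336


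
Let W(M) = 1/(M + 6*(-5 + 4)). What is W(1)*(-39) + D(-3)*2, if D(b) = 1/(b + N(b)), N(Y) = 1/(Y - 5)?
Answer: 179/25 ≈ 7.1600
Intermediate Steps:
N(Y) = 1/(-5 + Y)
W(M) = 1/(-6 + M) (W(M) = 1/(M + 6*(-1)) = 1/(M - 6) = 1/(-6 + M))
D(b) = 1/(b + 1/(-5 + b))
W(1)*(-39) + D(-3)*2 = -39/(-6 + 1) + ((-5 - 3)/(1 - 3*(-5 - 3)))*2 = -39/(-5) + (-8/(1 - 3*(-8)))*2 = -1/5*(-39) + (-8/(1 + 24))*2 = 39/5 + (-8/25)*2 = 39/5 + ((1/25)*(-8))*2 = 39/5 - 8/25*2 = 39/5 - 16/25 = 179/25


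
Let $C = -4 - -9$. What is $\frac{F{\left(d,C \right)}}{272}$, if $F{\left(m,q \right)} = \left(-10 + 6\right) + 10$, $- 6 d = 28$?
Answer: $\frac{3}{136} \approx 0.022059$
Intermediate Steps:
$d = - \frac{14}{3}$ ($d = \left(- \frac{1}{6}\right) 28 = - \frac{14}{3} \approx -4.6667$)
$C = 5$ ($C = -4 + 9 = 5$)
$F{\left(m,q \right)} = 6$ ($F{\left(m,q \right)} = -4 + 10 = 6$)
$\frac{F{\left(d,C \right)}}{272} = \frac{6}{272} = 6 \cdot \frac{1}{272} = \frac{3}{136}$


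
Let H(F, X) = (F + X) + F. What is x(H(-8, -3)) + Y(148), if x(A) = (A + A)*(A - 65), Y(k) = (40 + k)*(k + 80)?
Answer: 46056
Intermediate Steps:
H(F, X) = X + 2*F
Y(k) = (40 + k)*(80 + k)
x(A) = 2*A*(-65 + A) (x(A) = (2*A)*(-65 + A) = 2*A*(-65 + A))
x(H(-8, -3)) + Y(148) = 2*(-3 + 2*(-8))*(-65 + (-3 + 2*(-8))) + (3200 + 148**2 + 120*148) = 2*(-3 - 16)*(-65 + (-3 - 16)) + (3200 + 21904 + 17760) = 2*(-19)*(-65 - 19) + 42864 = 2*(-19)*(-84) + 42864 = 3192 + 42864 = 46056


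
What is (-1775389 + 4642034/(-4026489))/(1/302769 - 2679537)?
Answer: 721457039699818365/1088870989091870176 ≈ 0.66257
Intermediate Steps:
(-1775389 + 4642034/(-4026489))/(1/302769 - 2679537) = (-1775389 + 4642034*(-1/4026489))/(1/302769 - 2679537) = (-1775389 - 4642034/4026489)/(-811280737952/302769) = -7148588921255/4026489*(-302769/811280737952) = 721457039699818365/1088870989091870176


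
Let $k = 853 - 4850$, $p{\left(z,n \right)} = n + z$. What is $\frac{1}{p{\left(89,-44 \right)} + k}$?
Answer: $- \frac{1}{3952} \approx -0.00025304$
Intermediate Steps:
$k = -3997$ ($k = 853 - 4850 = -3997$)
$\frac{1}{p{\left(89,-44 \right)} + k} = \frac{1}{\left(-44 + 89\right) - 3997} = \frac{1}{45 - 3997} = \frac{1}{-3952} = - \frac{1}{3952}$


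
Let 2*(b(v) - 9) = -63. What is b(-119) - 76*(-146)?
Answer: 22147/2 ≈ 11074.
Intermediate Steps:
b(v) = -45/2 (b(v) = 9 + (½)*(-63) = 9 - 63/2 = -45/2)
b(-119) - 76*(-146) = -45/2 - 76*(-146) = -45/2 - 1*(-11096) = -45/2 + 11096 = 22147/2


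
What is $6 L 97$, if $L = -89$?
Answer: $-51798$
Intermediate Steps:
$6 L 97 = 6 \left(-89\right) 97 = \left(-534\right) 97 = -51798$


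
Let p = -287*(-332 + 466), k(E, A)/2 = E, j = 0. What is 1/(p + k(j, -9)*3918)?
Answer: -1/38458 ≈ -2.6002e-5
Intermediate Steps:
k(E, A) = 2*E
p = -38458 (p = -287*134 = -38458)
1/(p + k(j, -9)*3918) = 1/(-38458 + (2*0)*3918) = 1/(-38458 + 0*3918) = 1/(-38458 + 0) = 1/(-38458) = -1/38458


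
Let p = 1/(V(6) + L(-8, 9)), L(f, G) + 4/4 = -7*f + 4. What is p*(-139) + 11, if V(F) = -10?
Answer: 400/49 ≈ 8.1633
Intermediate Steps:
L(f, G) = 3 - 7*f (L(f, G) = -1 + (-7*f + 4) = -1 + (4 - 7*f) = 3 - 7*f)
p = 1/49 (p = 1/(-10 + (3 - 7*(-8))) = 1/(-10 + (3 + 56)) = 1/(-10 + 59) = 1/49 ≈ 0.020408)
p*(-139) + 11 = (1/49)*(-139) + 11 = -139/49 + 11 = 400/49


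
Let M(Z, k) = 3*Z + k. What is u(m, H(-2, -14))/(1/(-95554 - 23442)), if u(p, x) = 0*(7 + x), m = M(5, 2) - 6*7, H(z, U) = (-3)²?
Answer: 0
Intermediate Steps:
M(Z, k) = k + 3*Z
H(z, U) = 9
m = -25 (m = (2 + 3*5) - 6*7 = (2 + 15) - 42 = 17 - 42 = -25)
u(p, x) = 0
u(m, H(-2, -14))/(1/(-95554 - 23442)) = 0/(1/(-95554 - 23442)) = 0/(1/(-118996)) = 0/(-1/118996) = 0*(-118996) = 0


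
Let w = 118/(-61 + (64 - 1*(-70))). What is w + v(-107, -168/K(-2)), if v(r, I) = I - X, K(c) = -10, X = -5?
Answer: 8547/365 ≈ 23.416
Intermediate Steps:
w = 118/73 (w = 118/(-61 + (64 + 70)) = 118/(-61 + 134) = 118/73 ≈ 1.6164)
v(r, I) = 5 + I (v(r, I) = I - 1*(-5) = I + 5 = 5 + I)
w + v(-107, -168/K(-2)) = 118/73 + (5 - 168/(-10)) = 118/73 + (5 - 168*(-1/10)) = 118/73 + (5 + 84/5) = 118/73 + 109/5 = 8547/365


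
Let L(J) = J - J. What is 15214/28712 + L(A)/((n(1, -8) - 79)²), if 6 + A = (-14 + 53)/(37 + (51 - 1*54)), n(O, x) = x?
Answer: 7607/14356 ≈ 0.52988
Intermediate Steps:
A = -165/34 (A = -6 + (-14 + 53)/(37 + (51 - 1*54)) = -6 + 39/(37 + (51 - 54)) = -6 + 39/(37 - 3) = -6 + 39/34 = -165/34 ≈ -4.8529)
L(J) = 0
15214/28712 + L(A)/((n(1, -8) - 79)²) = 15214/28712 + 0/((-8 - 79)²) = 15214*(1/28712) + 0/((-87)²) = 7607/14356 + 0/7569 = 7607/14356 + 0*(1/7569) = 7607/14356 + 0 = 7607/14356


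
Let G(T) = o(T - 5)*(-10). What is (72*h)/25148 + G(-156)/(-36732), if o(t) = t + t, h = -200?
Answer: -38119835/57733521 ≈ -0.66027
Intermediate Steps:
o(t) = 2*t
G(T) = 100 - 20*T (G(T) = (2*(T - 5))*(-10) = (2*(-5 + T))*(-10) = (-10 + 2*T)*(-10) = 100 - 20*T)
(72*h)/25148 + G(-156)/(-36732) = (72*(-200))/25148 + (100 - 20*(-156))/(-36732) = -14400*1/25148 + (100 + 3120)*(-1/36732) = -3600/6287 + 3220*(-1/36732) = -3600/6287 - 805/9183 = -38119835/57733521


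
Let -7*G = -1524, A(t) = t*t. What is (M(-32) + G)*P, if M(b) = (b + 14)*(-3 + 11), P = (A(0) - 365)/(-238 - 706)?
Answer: 47085/1652 ≈ 28.502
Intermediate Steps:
A(t) = t²
P = 365/944 (P = (0² - 365)/(-238 - 706) = (0 - 365)/(-944) = -365*(-1/944) = 365/944 ≈ 0.38665)
M(b) = 112 + 8*b (M(b) = (14 + b)*8 = 112 + 8*b)
G = 1524/7 (G = -⅐*(-1524) = 1524/7 ≈ 217.71)
(M(-32) + G)*P = ((112 + 8*(-32)) + 1524/7)*(365/944) = ((112 - 256) + 1524/7)*(365/944) = (-144 + 1524/7)*(365/944) = (516/7)*(365/944) = 47085/1652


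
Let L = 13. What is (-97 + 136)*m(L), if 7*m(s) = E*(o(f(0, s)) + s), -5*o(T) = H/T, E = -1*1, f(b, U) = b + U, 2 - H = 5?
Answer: -2544/35 ≈ -72.686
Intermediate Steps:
H = -3 (H = 2 - 1*5 = 2 - 5 = -3)
f(b, U) = U + b
E = -1
o(T) = 3/(5*T) (o(T) = -(-3)/(5*T) = 3/(5*T))
m(s) = -3/(35*s) - s/7 (m(s) = (-(3/(5*(s + 0)) + s))/7 = (-(3/(5*s) + s))/7 = (-(s + 3/(5*s)))/7 = (-s - 3/(5*s))/7 = -3/(35*s) - s/7)
(-97 + 136)*m(L) = (-97 + 136)*(-3/35/13 - ⅐*13) = 39*(-3/35*1/13 - 13/7) = 39*(-3/455 - 13/7) = 39*(-848/455) = -2544/35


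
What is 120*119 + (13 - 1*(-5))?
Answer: 14298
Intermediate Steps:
120*119 + (13 - 1*(-5)) = 14280 + (13 + 5) = 14280 + 18 = 14298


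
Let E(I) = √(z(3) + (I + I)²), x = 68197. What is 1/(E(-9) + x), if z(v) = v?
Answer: 68197/4650830482 - √327/4650830482 ≈ 1.4660e-5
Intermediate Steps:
E(I) = √(3 + 4*I²) (E(I) = √(3 + (I + I)²) = √(3 + (2*I)²) = √(3 + 4*I²))
1/(E(-9) + x) = 1/(√(3 + 4*(-9)²) + 68197) = 1/(√(3 + 4*81) + 68197) = 1/(√(3 + 324) + 68197) = 1/(√327 + 68197) = 1/(68197 + √327)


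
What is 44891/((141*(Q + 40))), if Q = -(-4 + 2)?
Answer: 6413/846 ≈ 7.5804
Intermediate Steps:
Q = 2 (Q = -1*(-2) = 2)
44891/((141*(Q + 40))) = 44891/((141*(2 + 40))) = 44891/((141*42)) = 44891/5922 = 44891*(1/5922) = 6413/846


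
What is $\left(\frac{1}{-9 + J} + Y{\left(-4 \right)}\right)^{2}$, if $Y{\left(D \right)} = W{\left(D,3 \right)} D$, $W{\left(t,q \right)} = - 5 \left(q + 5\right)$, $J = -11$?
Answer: $\frac{10233601}{400} \approx 25584.0$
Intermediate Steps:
$W{\left(t,q \right)} = -25 - 5 q$ ($W{\left(t,q \right)} = - 5 \left(5 + q\right) = -25 - 5 q$)
$Y{\left(D \right)} = - 40 D$ ($Y{\left(D \right)} = \left(-25 - 15\right) D = - 40 D$)
$\left(\frac{1}{-9 + J} + Y{\left(-4 \right)}\right)^{2} = \left(\frac{1}{-9 - 11} - -160\right)^{2} = \left(\frac{1}{-20} + 160\right)^{2} = \left(- \frac{1}{20} + 160\right)^{2} = \left(\frac{3199}{20}\right)^{2} = \frac{10233601}{400}$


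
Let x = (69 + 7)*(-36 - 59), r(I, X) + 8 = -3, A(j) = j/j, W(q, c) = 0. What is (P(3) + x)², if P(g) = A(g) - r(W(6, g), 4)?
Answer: 51955264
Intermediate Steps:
A(j) = 1
r(I, X) = -11 (r(I, X) = -8 - 3 = -11)
x = -7220 (x = 76*(-95) = -7220)
P(g) = 12 (P(g) = 1 - 1*(-11) = 1 + 11 = 12)
(P(3) + x)² = (12 - 7220)² = (-7208)² = 51955264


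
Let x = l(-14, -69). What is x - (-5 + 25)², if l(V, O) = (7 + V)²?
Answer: -351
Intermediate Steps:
x = 49 (x = (7 - 14)² = (-7)² = 49)
x - (-5 + 25)² = 49 - (-5 + 25)² = 49 - 1*20² = 49 - 1*400 = 49 - 400 = -351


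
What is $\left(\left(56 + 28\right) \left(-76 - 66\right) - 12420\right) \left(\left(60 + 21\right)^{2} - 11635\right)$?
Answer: $123541752$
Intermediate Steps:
$\left(\left(56 + 28\right) \left(-76 - 66\right) - 12420\right) \left(\left(60 + 21\right)^{2} - 11635\right) = \left(84 \left(-142\right) - 12420\right) \left(81^{2} - 11635\right) = \left(-11928 - 12420\right) \left(6561 - 11635\right) = \left(-24348\right) \left(-5074\right) = 123541752$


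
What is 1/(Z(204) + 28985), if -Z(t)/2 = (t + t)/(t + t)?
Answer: 1/28983 ≈ 3.4503e-5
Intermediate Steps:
Z(t) = -2 (Z(t) = -2*(t + t)/(t + t) = -2*2*t/(2*t) = -2*2*t*1/(2*t) = -2*1 = -2)
1/(Z(204) + 28985) = 1/(-2 + 28985) = 1/28983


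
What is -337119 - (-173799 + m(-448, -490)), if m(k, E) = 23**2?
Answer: -163849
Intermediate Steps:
m(k, E) = 529
-337119 - (-173799 + m(-448, -490)) = -337119 - (-173799 + 529) = -337119 - 1*(-173270) = -337119 + 173270 = -163849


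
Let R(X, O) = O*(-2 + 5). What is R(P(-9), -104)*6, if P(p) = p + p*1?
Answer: -1872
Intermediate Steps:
P(p) = 2*p (P(p) = p + p = 2*p)
R(X, O) = 3*O (R(X, O) = O*3 = 3*O)
R(P(-9), -104)*6 = (3*(-104))*6 = -312*6 = -1872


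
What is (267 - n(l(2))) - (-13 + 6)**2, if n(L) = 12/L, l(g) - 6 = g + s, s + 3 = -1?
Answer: 215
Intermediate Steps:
s = -4 (s = -3 - 1 = -4)
l(g) = 2 + g (l(g) = 6 + (g - 4) = 6 + (-4 + g) = 2 + g)
(267 - n(l(2))) - (-13 + 6)**2 = (267 - 12/(2 + 2)) - (-13 + 6)**2 = (267 - 12/4) - 1*(-7)**2 = (267 - 12/4) - 1*49 = (267 - 1*3) - 49 = (267 - 3) - 49 = 264 - 49 = 215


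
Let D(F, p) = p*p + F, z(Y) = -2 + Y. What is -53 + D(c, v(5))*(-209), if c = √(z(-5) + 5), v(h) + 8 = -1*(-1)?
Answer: -10294 - 209*I*√2 ≈ -10294.0 - 295.57*I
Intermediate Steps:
v(h) = -7 (v(h) = -8 - 1*(-1) = -8 + 1 = -7)
c = I*√2 (c = √((-2 - 5) + 5) = √(-7 + 5) = √(-2) = I*√2 ≈ 1.4142*I)
D(F, p) = F + p² (D(F, p) = p² + F = F + p²)
-53 + D(c, v(5))*(-209) = -53 + (I*√2 + (-7)²)*(-209) = -53 + (I*√2 + 49)*(-209) = -53 + (49 + I*√2)*(-209) = -53 + (-10241 - 209*I*√2) = -10294 - 209*I*√2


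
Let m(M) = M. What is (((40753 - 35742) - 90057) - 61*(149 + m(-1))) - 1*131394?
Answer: -225468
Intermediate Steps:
(((40753 - 35742) - 90057) - 61*(149 + m(-1))) - 1*131394 = (((40753 - 35742) - 90057) - 61*(149 - 1)) - 1*131394 = ((5011 - 90057) - 61*148) - 131394 = (-85046 - 9028) - 131394 = -94074 - 131394 = -225468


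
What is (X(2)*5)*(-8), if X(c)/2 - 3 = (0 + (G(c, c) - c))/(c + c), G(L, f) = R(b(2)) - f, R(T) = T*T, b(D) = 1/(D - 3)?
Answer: -180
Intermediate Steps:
b(D) = 1/(-3 + D)
R(T) = T²
G(L, f) = 1 - f (G(L, f) = (1/(-3 + 2))² - f = (1/(-1))² - f = (-1)² - f = 1 - f)
X(c) = 6 + (1 - 2*c)/c (X(c) = 6 + 2*((0 + ((1 - c) - c))/(c + c)) = 6 + 2*((0 + (1 - 2*c))/((2*c))) = 6 + 2*((1 - 2*c)*(1/(2*c))) = 6 + 2*((1 - 2*c)/(2*c)) = 6 + (1 - 2*c)/c)
(X(2)*5)*(-8) = ((4 + 1/2)*5)*(-8) = ((4 + ½)*5)*(-8) = ((9/2)*5)*(-8) = (45/2)*(-8) = -180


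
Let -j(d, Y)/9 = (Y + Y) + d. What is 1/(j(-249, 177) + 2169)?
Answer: 1/1224 ≈ 0.00081699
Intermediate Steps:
j(d, Y) = -18*Y - 9*d (j(d, Y) = -9*((Y + Y) + d) = -9*(2*Y + d) = -9*(d + 2*Y) = -18*Y - 9*d)
1/(j(-249, 177) + 2169) = 1/((-18*177 - 9*(-249)) + 2169) = 1/((-3186 + 2241) + 2169) = 1/(-945 + 2169) = 1/1224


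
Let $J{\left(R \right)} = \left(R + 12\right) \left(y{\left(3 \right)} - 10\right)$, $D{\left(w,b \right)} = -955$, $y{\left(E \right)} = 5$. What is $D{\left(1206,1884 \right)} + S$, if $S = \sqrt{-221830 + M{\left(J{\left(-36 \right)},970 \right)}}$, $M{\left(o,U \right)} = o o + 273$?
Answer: $-955 + i \sqrt{207157} \approx -955.0 + 455.15 i$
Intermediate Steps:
$J{\left(R \right)} = -60 - 5 R$ ($J{\left(R \right)} = \left(R + 12\right) \left(5 - 10\right) = \left(12 + R\right) \left(-5\right) = -60 - 5 R$)
$M{\left(o,U \right)} = 273 + o^{2}$ ($M{\left(o,U \right)} = o^{2} + 273 = 273 + o^{2}$)
$S = i \sqrt{207157}$ ($S = \sqrt{-221830 + \left(273 + \left(-60 - -180\right)^{2}\right)} = \sqrt{-221830 + \left(273 + \left(-60 + 180\right)^{2}\right)} = \sqrt{-221830 + \left(273 + 120^{2}\right)} = \sqrt{-221830 + \left(273 + 14400\right)} = \sqrt{-221830 + 14673} = \sqrt{-207157} = i \sqrt{207157} \approx 455.15 i$)
$D{\left(1206,1884 \right)} + S = -955 + i \sqrt{207157}$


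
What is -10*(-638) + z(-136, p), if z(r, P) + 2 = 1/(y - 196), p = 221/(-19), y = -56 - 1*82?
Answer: 2130251/334 ≈ 6378.0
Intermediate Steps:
y = -138 (y = -56 - 82 = -138)
p = -221/19 (p = 221*(-1/19) = -221/19 ≈ -11.632)
z(r, P) = -669/334 (z(r, P) = -2 + 1/(-138 - 196) = -2 + 1/(-334) = -2 - 1/334 = -669/334)
-10*(-638) + z(-136, p) = -10*(-638) - 669/334 = 6380 - 669/334 = 2130251/334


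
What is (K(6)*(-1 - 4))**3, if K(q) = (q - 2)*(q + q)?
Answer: -13824000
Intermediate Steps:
K(q) = 2*q*(-2 + q) (K(q) = (-2 + q)*(2*q) = 2*q*(-2 + q))
(K(6)*(-1 - 4))**3 = ((2*6*(-2 + 6))*(-1 - 4))**3 = ((2*6*4)*(-5))**3 = (48*(-5))**3 = (-240)**3 = -13824000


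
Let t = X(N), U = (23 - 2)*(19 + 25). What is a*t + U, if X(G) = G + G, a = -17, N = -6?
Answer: 1128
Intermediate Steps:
U = 924 (U = 21*44 = 924)
X(G) = 2*G
t = -12 (t = 2*(-6) = -12)
a*t + U = -17*(-12) + 924 = 204 + 924 = 1128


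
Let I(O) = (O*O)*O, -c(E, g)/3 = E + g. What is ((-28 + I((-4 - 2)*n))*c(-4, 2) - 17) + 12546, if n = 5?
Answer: -149639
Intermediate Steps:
c(E, g) = -3*E - 3*g (c(E, g) = -3*(E + g) = -3*E - 3*g)
I(O) = O³ (I(O) = O²*O = O³)
((-28 + I((-4 - 2)*n))*c(-4, 2) - 17) + 12546 = ((-28 + ((-4 - 2)*5)³)*(-3*(-4) - 3*2) - 17) + 12546 = ((-28 + (-6*5)³)*(12 - 6) - 17) + 12546 = ((-28 + (-30)³)*6 - 17) + 12546 = ((-28 - 27000)*6 - 17) + 12546 = (-27028*6 - 17) + 12546 = (-162168 - 17) + 12546 = -162185 + 12546 = -149639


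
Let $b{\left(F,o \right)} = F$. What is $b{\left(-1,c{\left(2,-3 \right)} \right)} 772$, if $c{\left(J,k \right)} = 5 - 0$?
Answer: $-772$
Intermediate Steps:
$c{\left(J,k \right)} = 5$ ($c{\left(J,k \right)} = 5 + 0 = 5$)
$b{\left(-1,c{\left(2,-3 \right)} \right)} 772 = \left(-1\right) 772 = -772$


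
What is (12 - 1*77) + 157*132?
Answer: 20659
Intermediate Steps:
(12 - 1*77) + 157*132 = (12 - 77) + 20724 = -65 + 20724 = 20659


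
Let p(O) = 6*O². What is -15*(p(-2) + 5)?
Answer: -435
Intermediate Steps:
-15*(p(-2) + 5) = -15*(6*(-2)² + 5) = -15*(6*4 + 5) = -15*(24 + 5) = -15*29 = -435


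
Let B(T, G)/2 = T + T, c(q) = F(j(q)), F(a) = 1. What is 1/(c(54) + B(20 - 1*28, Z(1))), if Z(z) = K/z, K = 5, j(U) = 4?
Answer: -1/31 ≈ -0.032258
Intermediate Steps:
c(q) = 1
Z(z) = 5/z
B(T, G) = 4*T (B(T, G) = 2*(T + T) = 2*(2*T) = 4*T)
1/(c(54) + B(20 - 1*28, Z(1))) = 1/(1 + 4*(20 - 1*28)) = 1/(1 + 4*(20 - 28)) = 1/(1 + 4*(-8)) = 1/(1 - 32) = 1/(-31) = -1/31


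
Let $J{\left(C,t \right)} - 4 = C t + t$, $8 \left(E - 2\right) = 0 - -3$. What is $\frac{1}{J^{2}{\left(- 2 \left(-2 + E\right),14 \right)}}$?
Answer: $\frac{4}{225} \approx 0.017778$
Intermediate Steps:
$E = \frac{19}{8}$ ($E = 2 + \frac{0 - -3}{8} = 2 + \frac{0 + 3}{8} = 2 + \frac{1}{8} \cdot 3 = 2 + \frac{3}{8} = \frac{19}{8} \approx 2.375$)
$J{\left(C,t \right)} = 4 + t + C t$ ($J{\left(C,t \right)} = 4 + \left(C t + t\right) = 4 + \left(t + C t\right) = 4 + t + C t$)
$\frac{1}{J^{2}{\left(- 2 \left(-2 + E\right),14 \right)}} = \frac{1}{\left(4 + 14 + - 2 \left(-2 + \frac{19}{8}\right) 14\right)^{2}} = \frac{1}{\left(4 + 14 + \left(-2\right) \frac{3}{8} \cdot 14\right)^{2}} = \frac{1}{\left(4 + 14 - \frac{21}{2}\right)^{2}} = \frac{1}{\left(\frac{15}{2}\right)^{2}} = \frac{1}{\frac{225}{4}} = \frac{4}{225}$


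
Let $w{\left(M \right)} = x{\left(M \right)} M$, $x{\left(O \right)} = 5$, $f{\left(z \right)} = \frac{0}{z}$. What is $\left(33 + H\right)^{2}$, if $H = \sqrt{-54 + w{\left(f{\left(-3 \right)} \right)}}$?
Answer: $1035 + 198 i \sqrt{6} \approx 1035.0 + 485.0 i$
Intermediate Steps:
$f{\left(z \right)} = 0$
$w{\left(M \right)} = 5 M$
$H = 3 i \sqrt{6}$ ($H = \sqrt{-54 + 5 \cdot 0} = \sqrt{-54 + 0} = \sqrt{-54} = 3 i \sqrt{6} \approx 7.3485 i$)
$\left(33 + H\right)^{2} = \left(33 + 3 i \sqrt{6}\right)^{2}$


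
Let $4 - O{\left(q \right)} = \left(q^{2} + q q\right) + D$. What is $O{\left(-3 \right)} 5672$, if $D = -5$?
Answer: $-51048$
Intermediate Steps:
$O{\left(q \right)} = 9 - 2 q^{2}$ ($O{\left(q \right)} = 4 - \left(\left(q^{2} + q q\right) - 5\right) = 4 - \left(\left(q^{2} + q^{2}\right) - 5\right) = 4 - \left(2 q^{2} - 5\right) = 4 - \left(-5 + 2 q^{2}\right) = 9 - 2 q^{2}$)
$O{\left(-3 \right)} 5672 = \left(9 - 2 \left(-3\right)^{2}\right) 5672 = \left(9 - 18\right) 5672 = \left(-9\right) 5672 = -51048$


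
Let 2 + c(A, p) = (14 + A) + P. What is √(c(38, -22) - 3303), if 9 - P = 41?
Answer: 3*I*√365 ≈ 57.315*I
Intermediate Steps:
P = -32 (P = 9 - 1*41 = 9 - 41 = -32)
c(A, p) = -20 + A (c(A, p) = -2 + ((14 + A) - 32) = -2 + (-18 + A) = -20 + A)
√(c(38, -22) - 3303) = √((-20 + 38) - 3303) = √(18 - 3303) = √(-3285) = 3*I*√365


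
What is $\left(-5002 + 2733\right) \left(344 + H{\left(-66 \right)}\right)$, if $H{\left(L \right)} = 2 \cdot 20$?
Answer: $-871296$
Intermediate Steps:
$H{\left(L \right)} = 40$
$\left(-5002 + 2733\right) \left(344 + H{\left(-66 \right)}\right) = \left(-5002 + 2733\right) \left(344 + 40\right) = \left(-2269\right) 384 = -871296$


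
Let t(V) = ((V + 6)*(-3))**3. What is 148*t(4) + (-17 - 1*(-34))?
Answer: -3995983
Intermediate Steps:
t(V) = (-18 - 3*V)**3 (t(V) = ((6 + V)*(-3))**3 = (-18 - 3*V)**3)
148*t(4) + (-17 - 1*(-34)) = 148*(-27*(6 + 4)**3) + (-17 - 1*(-34)) = 148*(-27*10**3) + (-17 + 34) = 148*(-27*1000) + 17 = 148*(-27000) + 17 = -3996000 + 17 = -3995983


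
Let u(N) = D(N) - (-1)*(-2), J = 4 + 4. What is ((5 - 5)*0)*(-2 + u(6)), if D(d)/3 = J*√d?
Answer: 0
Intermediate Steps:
J = 8
D(d) = 24*√d (D(d) = 3*(8*√d) = 24*√d)
u(N) = -2 + 24*√N (u(N) = 24*√N - (-1)*(-2) = 24*√N - 1*2 = 24*√N - 2 = -2 + 24*√N)
((5 - 5)*0)*(-2 + u(6)) = ((5 - 5)*0)*(-2 + (-2 + 24*√6)) = (0*0)*(-4 + 24*√6) = 0*(-4 + 24*√6) = 0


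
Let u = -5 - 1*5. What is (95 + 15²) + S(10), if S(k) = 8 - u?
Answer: 338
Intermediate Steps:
u = -10 (u = -5 - 5 = -10)
S(k) = 18 (S(k) = 8 - 1*(-10) = 8 + 10 = 18)
(95 + 15²) + S(10) = (95 + 15²) + 18 = (95 + 225) + 18 = 320 + 18 = 338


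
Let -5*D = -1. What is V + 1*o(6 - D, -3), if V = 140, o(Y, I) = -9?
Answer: 131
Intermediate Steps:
D = 1/5 (D = -1/5*(-1) = 1/5 ≈ 0.20000)
V + 1*o(6 - D, -3) = 140 + 1*(-9) = 140 - 9 = 131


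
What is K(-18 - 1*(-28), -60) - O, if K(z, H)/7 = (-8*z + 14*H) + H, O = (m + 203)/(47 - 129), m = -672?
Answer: -562989/82 ≈ -6865.7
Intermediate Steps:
O = 469/82 (O = (-672 + 203)/(47 - 129) = -469/(-82) = -469*(-1/82) = 469/82 ≈ 5.7195)
K(z, H) = -56*z + 105*H (K(z, H) = 7*((-8*z + 14*H) + H) = 7*(-8*z + 15*H) = -56*z + 105*H)
K(-18 - 1*(-28), -60) - O = (-56*(-18 - 1*(-28)) + 105*(-60)) - 1*469/82 = (-56*(-18 + 28) - 6300) - 469/82 = (-56*10 - 6300) - 469/82 = (-560 - 6300) - 469/82 = -6860 - 469/82 = -562989/82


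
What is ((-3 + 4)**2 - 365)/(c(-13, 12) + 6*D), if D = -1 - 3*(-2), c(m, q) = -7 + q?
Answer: -52/5 ≈ -10.400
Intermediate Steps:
D = 5 (D = -1 + 6 = 5)
((-3 + 4)**2 - 365)/(c(-13, 12) + 6*D) = ((-3 + 4)**2 - 365)/((-7 + 12) + 6*5) = (1**2 - 365)/(5 + 30) = (1 - 365)/35 = -364*1/35 = -52/5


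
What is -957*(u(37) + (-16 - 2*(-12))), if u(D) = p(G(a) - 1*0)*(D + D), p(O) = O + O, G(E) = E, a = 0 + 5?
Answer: -715836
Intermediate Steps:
a = 5
p(O) = 2*O
u(D) = 20*D (u(D) = (2*(5 - 1*0))*(D + D) = (2*(5 + 0))*(2*D) = (2*5)*(2*D) = 10*(2*D) = 20*D)
-957*(u(37) + (-16 - 2*(-12))) = -957*(20*37 + (-16 - 2*(-12))) = -957*(740 + (-16 + 24)) = -957*(740 + 8) = -957*748 = -715836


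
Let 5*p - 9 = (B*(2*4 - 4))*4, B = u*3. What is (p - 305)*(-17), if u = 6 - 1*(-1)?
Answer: 4012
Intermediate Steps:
u = 7 (u = 6 + 1 = 7)
B = 21 (B = 7*3 = 21)
p = 69 (p = 9/5 + ((21*(2*4 - 4))*4)/5 = 9/5 + ((21*(8 - 4))*4)/5 = 9/5 + ((21*4)*4)/5 = 9/5 + (84*4)/5 = 9/5 + (⅕)*336 = 9/5 + 336/5 = 69)
(p - 305)*(-17) = (69 - 305)*(-17) = -236*(-17) = 4012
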